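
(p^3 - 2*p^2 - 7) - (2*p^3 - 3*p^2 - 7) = -p^3 + p^2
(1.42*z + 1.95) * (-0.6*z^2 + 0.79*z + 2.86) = -0.852*z^3 - 0.0482*z^2 + 5.6017*z + 5.577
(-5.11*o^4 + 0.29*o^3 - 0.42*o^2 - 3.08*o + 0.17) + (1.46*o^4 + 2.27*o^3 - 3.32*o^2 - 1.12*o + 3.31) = -3.65*o^4 + 2.56*o^3 - 3.74*o^2 - 4.2*o + 3.48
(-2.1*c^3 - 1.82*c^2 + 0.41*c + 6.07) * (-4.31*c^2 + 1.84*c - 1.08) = 9.051*c^5 + 3.9802*c^4 - 2.8479*c^3 - 23.4417*c^2 + 10.726*c - 6.5556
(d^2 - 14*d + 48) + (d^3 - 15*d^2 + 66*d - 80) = d^3 - 14*d^2 + 52*d - 32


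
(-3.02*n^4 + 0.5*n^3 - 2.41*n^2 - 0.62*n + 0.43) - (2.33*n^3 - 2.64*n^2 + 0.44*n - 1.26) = -3.02*n^4 - 1.83*n^3 + 0.23*n^2 - 1.06*n + 1.69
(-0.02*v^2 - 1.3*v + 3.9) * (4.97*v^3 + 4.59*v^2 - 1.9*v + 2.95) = -0.0994*v^5 - 6.5528*v^4 + 13.454*v^3 + 20.312*v^2 - 11.245*v + 11.505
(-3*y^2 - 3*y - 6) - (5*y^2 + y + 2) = -8*y^2 - 4*y - 8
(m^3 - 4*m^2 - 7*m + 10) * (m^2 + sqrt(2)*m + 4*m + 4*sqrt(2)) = m^5 + sqrt(2)*m^4 - 23*m^3 - 23*sqrt(2)*m^2 - 18*m^2 - 18*sqrt(2)*m + 40*m + 40*sqrt(2)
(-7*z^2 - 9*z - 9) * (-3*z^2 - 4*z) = 21*z^4 + 55*z^3 + 63*z^2 + 36*z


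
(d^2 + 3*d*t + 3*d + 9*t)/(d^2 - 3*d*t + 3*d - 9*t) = (-d - 3*t)/(-d + 3*t)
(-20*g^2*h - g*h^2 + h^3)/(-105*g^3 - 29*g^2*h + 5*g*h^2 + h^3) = h*(4*g + h)/(21*g^2 + 10*g*h + h^2)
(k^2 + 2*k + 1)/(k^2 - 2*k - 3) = (k + 1)/(k - 3)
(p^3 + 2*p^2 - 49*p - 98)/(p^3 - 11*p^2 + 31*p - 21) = (p^2 + 9*p + 14)/(p^2 - 4*p + 3)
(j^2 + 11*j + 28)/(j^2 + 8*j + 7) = (j + 4)/(j + 1)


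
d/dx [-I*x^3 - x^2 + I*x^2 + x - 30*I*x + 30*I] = -3*I*x^2 - 2*x*(1 - I) + 1 - 30*I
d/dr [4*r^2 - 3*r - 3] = 8*r - 3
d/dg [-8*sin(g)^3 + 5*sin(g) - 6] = -cos(g) + 6*cos(3*g)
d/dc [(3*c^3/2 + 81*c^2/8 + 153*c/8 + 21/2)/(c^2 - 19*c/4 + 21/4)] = 3*(16*c^4 - 152*c^3 - 465*c^2 + 910*c + 1603)/(2*(16*c^4 - 152*c^3 + 529*c^2 - 798*c + 441))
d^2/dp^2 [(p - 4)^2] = 2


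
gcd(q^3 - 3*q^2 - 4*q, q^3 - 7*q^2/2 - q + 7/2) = q + 1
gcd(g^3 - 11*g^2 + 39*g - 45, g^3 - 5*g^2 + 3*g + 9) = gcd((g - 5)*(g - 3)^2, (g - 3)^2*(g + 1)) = g^2 - 6*g + 9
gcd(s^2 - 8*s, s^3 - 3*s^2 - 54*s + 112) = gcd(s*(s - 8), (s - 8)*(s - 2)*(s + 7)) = s - 8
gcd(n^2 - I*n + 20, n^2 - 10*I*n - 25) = n - 5*I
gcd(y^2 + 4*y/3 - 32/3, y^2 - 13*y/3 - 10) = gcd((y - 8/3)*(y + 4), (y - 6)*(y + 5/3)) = 1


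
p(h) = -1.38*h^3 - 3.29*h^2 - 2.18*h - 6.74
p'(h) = -4.14*h^2 - 6.58*h - 2.18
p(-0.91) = -6.44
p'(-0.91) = 0.38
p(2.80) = -68.93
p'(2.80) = -53.06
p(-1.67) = -5.85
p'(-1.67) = -2.74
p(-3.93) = 34.78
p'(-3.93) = -40.26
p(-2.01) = -4.44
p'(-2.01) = -5.68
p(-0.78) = -6.39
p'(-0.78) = 0.43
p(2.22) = -42.89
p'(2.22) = -37.19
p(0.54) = -9.09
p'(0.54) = -6.94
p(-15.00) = 3943.21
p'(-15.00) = -834.98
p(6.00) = -436.34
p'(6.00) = -190.70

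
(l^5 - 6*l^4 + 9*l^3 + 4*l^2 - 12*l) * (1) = l^5 - 6*l^4 + 9*l^3 + 4*l^2 - 12*l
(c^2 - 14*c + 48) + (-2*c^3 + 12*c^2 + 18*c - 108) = -2*c^3 + 13*c^2 + 4*c - 60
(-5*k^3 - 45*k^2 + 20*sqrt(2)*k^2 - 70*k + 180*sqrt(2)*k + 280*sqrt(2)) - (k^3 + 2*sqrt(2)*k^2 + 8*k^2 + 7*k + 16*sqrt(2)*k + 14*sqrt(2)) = -6*k^3 - 53*k^2 + 18*sqrt(2)*k^2 - 77*k + 164*sqrt(2)*k + 266*sqrt(2)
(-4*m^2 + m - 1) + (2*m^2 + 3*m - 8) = -2*m^2 + 4*m - 9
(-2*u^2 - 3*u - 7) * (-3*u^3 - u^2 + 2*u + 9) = 6*u^5 + 11*u^4 + 20*u^3 - 17*u^2 - 41*u - 63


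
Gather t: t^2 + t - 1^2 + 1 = t^2 + t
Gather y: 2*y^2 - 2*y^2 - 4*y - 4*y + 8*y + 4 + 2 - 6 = 0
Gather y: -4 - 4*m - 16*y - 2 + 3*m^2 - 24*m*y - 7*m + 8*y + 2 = 3*m^2 - 11*m + y*(-24*m - 8) - 4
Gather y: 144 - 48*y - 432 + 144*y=96*y - 288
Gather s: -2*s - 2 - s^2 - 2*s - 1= -s^2 - 4*s - 3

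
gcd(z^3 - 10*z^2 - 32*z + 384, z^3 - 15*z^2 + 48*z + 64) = z^2 - 16*z + 64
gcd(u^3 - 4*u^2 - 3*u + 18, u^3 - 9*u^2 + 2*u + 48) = u^2 - u - 6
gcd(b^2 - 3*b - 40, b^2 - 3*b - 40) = b^2 - 3*b - 40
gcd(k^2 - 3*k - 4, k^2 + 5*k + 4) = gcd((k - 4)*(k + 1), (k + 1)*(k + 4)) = k + 1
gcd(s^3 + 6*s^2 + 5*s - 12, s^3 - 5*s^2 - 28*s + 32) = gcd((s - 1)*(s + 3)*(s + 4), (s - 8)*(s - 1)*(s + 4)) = s^2 + 3*s - 4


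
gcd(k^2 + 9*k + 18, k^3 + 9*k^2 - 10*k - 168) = k + 6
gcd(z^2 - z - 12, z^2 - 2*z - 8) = z - 4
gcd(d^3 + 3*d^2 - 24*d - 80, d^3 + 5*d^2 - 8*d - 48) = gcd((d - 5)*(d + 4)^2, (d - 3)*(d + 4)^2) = d^2 + 8*d + 16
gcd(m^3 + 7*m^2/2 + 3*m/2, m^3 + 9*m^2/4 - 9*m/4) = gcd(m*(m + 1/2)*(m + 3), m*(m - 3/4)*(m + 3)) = m^2 + 3*m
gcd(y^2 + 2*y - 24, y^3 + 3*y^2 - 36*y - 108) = y + 6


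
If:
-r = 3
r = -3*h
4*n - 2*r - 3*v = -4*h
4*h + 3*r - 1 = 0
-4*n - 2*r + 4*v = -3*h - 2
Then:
No Solution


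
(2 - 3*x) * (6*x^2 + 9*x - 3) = -18*x^3 - 15*x^2 + 27*x - 6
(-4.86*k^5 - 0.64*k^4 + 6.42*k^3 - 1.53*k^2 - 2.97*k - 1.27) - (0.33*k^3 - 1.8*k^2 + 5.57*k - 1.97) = -4.86*k^5 - 0.64*k^4 + 6.09*k^3 + 0.27*k^2 - 8.54*k + 0.7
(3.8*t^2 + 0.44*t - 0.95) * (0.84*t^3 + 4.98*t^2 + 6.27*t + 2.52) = 3.192*t^5 + 19.2936*t^4 + 25.2192*t^3 + 7.6038*t^2 - 4.8477*t - 2.394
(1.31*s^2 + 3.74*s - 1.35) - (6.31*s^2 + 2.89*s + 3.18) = -5.0*s^2 + 0.85*s - 4.53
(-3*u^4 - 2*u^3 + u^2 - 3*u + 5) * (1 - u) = 3*u^5 - u^4 - 3*u^3 + 4*u^2 - 8*u + 5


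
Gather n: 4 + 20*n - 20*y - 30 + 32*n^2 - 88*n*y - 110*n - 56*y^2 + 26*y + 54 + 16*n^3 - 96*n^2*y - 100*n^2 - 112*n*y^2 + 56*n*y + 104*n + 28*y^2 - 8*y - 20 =16*n^3 + n^2*(-96*y - 68) + n*(-112*y^2 - 32*y + 14) - 28*y^2 - 2*y + 8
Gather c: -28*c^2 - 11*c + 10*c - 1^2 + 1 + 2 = -28*c^2 - c + 2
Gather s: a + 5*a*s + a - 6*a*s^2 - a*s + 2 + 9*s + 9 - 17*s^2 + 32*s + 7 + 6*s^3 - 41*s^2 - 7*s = 2*a + 6*s^3 + s^2*(-6*a - 58) + s*(4*a + 34) + 18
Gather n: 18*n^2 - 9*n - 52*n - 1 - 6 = 18*n^2 - 61*n - 7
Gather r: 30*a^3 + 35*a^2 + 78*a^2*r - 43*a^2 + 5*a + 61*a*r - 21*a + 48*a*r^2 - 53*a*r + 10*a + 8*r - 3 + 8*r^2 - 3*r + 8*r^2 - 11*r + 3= 30*a^3 - 8*a^2 - 6*a + r^2*(48*a + 16) + r*(78*a^2 + 8*a - 6)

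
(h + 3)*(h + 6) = h^2 + 9*h + 18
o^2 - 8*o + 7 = (o - 7)*(o - 1)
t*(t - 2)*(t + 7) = t^3 + 5*t^2 - 14*t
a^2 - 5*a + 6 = (a - 3)*(a - 2)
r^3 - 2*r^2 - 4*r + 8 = (r - 2)^2*(r + 2)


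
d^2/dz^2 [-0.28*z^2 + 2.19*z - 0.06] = -0.560000000000000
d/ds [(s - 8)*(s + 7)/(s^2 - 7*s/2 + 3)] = 2*(-5*s^2 + 236*s - 398)/(4*s^4 - 28*s^3 + 73*s^2 - 84*s + 36)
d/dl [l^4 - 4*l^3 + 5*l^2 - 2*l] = 4*l^3 - 12*l^2 + 10*l - 2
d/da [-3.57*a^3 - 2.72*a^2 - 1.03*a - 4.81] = -10.71*a^2 - 5.44*a - 1.03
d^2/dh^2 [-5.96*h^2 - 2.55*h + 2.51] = -11.9200000000000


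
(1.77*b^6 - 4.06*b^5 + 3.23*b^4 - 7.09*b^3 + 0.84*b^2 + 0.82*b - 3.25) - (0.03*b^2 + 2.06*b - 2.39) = 1.77*b^6 - 4.06*b^5 + 3.23*b^4 - 7.09*b^3 + 0.81*b^2 - 1.24*b - 0.86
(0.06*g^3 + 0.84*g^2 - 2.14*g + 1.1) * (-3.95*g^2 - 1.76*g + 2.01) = -0.237*g^5 - 3.4236*g^4 + 7.0952*g^3 + 1.1098*g^2 - 6.2374*g + 2.211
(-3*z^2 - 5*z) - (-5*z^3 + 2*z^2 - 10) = 5*z^3 - 5*z^2 - 5*z + 10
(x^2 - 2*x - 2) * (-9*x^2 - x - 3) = -9*x^4 + 17*x^3 + 17*x^2 + 8*x + 6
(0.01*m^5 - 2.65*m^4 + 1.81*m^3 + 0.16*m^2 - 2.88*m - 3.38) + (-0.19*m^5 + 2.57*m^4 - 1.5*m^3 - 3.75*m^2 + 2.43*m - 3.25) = -0.18*m^5 - 0.0800000000000001*m^4 + 0.31*m^3 - 3.59*m^2 - 0.45*m - 6.63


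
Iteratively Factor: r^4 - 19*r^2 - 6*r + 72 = (r - 4)*(r^3 + 4*r^2 - 3*r - 18) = (r - 4)*(r + 3)*(r^2 + r - 6) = (r - 4)*(r - 2)*(r + 3)*(r + 3)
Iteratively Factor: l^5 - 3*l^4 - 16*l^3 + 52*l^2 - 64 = (l + 4)*(l^4 - 7*l^3 + 12*l^2 + 4*l - 16) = (l - 4)*(l + 4)*(l^3 - 3*l^2 + 4) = (l - 4)*(l - 2)*(l + 4)*(l^2 - l - 2) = (l - 4)*(l - 2)*(l + 1)*(l + 4)*(l - 2)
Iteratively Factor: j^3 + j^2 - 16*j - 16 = (j - 4)*(j^2 + 5*j + 4) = (j - 4)*(j + 1)*(j + 4)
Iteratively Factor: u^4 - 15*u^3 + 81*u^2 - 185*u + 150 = (u - 2)*(u^3 - 13*u^2 + 55*u - 75) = (u - 5)*(u - 2)*(u^2 - 8*u + 15) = (u - 5)*(u - 3)*(u - 2)*(u - 5)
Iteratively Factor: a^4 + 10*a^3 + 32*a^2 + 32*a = (a + 2)*(a^3 + 8*a^2 + 16*a) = (a + 2)*(a + 4)*(a^2 + 4*a) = a*(a + 2)*(a + 4)*(a + 4)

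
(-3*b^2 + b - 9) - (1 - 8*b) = -3*b^2 + 9*b - 10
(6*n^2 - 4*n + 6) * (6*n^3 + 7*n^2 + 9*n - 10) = 36*n^5 + 18*n^4 + 62*n^3 - 54*n^2 + 94*n - 60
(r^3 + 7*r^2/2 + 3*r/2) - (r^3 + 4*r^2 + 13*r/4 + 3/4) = -r^2/2 - 7*r/4 - 3/4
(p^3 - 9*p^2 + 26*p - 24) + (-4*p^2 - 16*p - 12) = p^3 - 13*p^2 + 10*p - 36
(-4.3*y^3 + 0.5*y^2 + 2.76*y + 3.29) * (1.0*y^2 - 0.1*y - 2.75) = -4.3*y^5 + 0.93*y^4 + 14.535*y^3 + 1.639*y^2 - 7.919*y - 9.0475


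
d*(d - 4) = d^2 - 4*d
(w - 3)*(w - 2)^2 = w^3 - 7*w^2 + 16*w - 12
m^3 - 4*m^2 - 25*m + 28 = (m - 7)*(m - 1)*(m + 4)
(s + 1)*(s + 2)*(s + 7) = s^3 + 10*s^2 + 23*s + 14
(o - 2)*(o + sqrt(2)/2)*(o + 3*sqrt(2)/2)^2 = o^4 - 2*o^3 + 7*sqrt(2)*o^3/2 - 7*sqrt(2)*o^2 + 15*o^2/2 - 15*o + 9*sqrt(2)*o/4 - 9*sqrt(2)/2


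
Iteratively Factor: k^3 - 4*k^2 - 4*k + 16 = (k - 4)*(k^2 - 4) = (k - 4)*(k - 2)*(k + 2)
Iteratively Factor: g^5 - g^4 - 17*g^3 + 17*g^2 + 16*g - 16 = (g - 1)*(g^4 - 17*g^2 + 16) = (g - 1)*(g + 1)*(g^3 - g^2 - 16*g + 16) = (g - 4)*(g - 1)*(g + 1)*(g^2 + 3*g - 4) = (g - 4)*(g - 1)^2*(g + 1)*(g + 4)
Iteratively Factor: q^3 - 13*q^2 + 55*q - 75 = (q - 3)*(q^2 - 10*q + 25) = (q - 5)*(q - 3)*(q - 5)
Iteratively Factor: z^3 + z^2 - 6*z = (z + 3)*(z^2 - 2*z) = z*(z + 3)*(z - 2)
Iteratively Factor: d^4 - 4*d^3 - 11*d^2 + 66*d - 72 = (d - 3)*(d^3 - d^2 - 14*d + 24) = (d - 3)*(d - 2)*(d^2 + d - 12) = (d - 3)^2*(d - 2)*(d + 4)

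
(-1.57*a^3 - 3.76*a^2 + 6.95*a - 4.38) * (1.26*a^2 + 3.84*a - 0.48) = -1.9782*a^5 - 10.7664*a^4 - 4.9278*a^3 + 22.974*a^2 - 20.1552*a + 2.1024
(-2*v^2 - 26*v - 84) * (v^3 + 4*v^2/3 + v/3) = -2*v^5 - 86*v^4/3 - 358*v^3/3 - 362*v^2/3 - 28*v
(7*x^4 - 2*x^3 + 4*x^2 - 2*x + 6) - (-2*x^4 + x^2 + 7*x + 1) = 9*x^4 - 2*x^3 + 3*x^2 - 9*x + 5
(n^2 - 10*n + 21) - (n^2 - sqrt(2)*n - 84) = -10*n + sqrt(2)*n + 105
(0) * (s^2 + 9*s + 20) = 0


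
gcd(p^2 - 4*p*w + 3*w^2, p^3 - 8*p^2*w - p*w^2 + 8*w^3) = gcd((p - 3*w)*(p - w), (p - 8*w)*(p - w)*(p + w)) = p - w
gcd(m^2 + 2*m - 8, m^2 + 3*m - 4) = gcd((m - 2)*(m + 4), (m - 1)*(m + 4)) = m + 4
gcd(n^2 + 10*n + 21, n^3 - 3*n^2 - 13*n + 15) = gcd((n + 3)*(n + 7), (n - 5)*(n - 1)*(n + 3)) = n + 3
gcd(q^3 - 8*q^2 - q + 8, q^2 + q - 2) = q - 1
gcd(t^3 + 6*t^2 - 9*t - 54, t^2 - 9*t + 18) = t - 3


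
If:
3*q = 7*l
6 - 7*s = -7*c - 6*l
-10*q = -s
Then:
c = 236*s/245 - 6/7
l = 3*s/70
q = s/10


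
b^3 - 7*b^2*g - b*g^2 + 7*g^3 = (b - 7*g)*(b - g)*(b + g)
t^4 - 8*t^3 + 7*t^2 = t^2*(t - 7)*(t - 1)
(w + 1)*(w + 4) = w^2 + 5*w + 4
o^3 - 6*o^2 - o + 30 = (o - 5)*(o - 3)*(o + 2)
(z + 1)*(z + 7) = z^2 + 8*z + 7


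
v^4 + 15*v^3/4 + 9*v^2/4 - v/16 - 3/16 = (v - 1/4)*(v + 1/2)^2*(v + 3)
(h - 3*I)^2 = h^2 - 6*I*h - 9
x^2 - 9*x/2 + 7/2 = (x - 7/2)*(x - 1)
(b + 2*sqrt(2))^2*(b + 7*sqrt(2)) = b^3 + 11*sqrt(2)*b^2 + 64*b + 56*sqrt(2)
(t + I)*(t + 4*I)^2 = t^3 + 9*I*t^2 - 24*t - 16*I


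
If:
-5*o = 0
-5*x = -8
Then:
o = 0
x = 8/5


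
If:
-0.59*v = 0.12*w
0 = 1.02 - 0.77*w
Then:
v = -0.27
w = 1.32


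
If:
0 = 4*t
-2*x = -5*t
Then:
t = 0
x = 0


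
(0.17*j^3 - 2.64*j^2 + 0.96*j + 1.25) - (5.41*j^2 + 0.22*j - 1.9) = 0.17*j^3 - 8.05*j^2 + 0.74*j + 3.15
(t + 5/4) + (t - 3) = 2*t - 7/4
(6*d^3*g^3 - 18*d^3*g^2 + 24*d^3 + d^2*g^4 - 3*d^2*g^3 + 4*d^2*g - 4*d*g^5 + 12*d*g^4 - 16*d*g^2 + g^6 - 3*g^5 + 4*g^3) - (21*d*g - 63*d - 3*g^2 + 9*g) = 6*d^3*g^3 - 18*d^3*g^2 + 24*d^3 + d^2*g^4 - 3*d^2*g^3 + 4*d^2*g - 4*d*g^5 + 12*d*g^4 - 16*d*g^2 - 21*d*g + 63*d + g^6 - 3*g^5 + 4*g^3 + 3*g^2 - 9*g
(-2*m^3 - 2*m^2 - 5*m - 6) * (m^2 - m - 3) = -2*m^5 + 3*m^3 + 5*m^2 + 21*m + 18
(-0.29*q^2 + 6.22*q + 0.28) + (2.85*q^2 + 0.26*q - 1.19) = 2.56*q^2 + 6.48*q - 0.91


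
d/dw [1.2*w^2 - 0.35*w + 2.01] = 2.4*w - 0.35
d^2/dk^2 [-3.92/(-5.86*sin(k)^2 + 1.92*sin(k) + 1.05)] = (538.444928*sin(k)^4 - 132.314112*sin(k)^3 - 696.737664*sin(k)^2 + 256.725504*sin(k) - 77.140896)/(-5.86*sin(k)^2 + 1.92*sin(k) + 1.05)^3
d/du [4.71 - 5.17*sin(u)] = -5.17*cos(u)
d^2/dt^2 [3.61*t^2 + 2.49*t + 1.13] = 7.22000000000000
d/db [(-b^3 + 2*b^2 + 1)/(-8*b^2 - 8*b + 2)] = (4*b^4 + 8*b^3 - 11*b^2 + 12*b + 4)/(2*(16*b^4 + 32*b^3 + 8*b^2 - 8*b + 1))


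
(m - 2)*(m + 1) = m^2 - m - 2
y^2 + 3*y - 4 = (y - 1)*(y + 4)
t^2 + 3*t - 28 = (t - 4)*(t + 7)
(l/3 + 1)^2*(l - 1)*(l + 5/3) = l^4/9 + 20*l^3/27 + 34*l^2/27 - 4*l/9 - 5/3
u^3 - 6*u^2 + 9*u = u*(u - 3)^2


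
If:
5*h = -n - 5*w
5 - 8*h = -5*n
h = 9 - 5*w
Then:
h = -10/7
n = -23/7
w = 73/35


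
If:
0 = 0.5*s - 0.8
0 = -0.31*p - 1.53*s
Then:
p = -7.90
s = 1.60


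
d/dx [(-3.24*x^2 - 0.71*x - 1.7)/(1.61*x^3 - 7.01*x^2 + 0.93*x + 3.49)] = (5.2164*x^4 + 2.2862*x^3 + 0.220700000000001*x^2 - 46.4492*x - 0.8969)/(2.5921*x^6 - 22.5722*x^5 + 52.1347*x^4 - 1.8008*x^3 - 48.0649*x^2 + 6.4914*x + 12.1801)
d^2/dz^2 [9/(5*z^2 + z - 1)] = 18*(-25*z^2 - 5*z + (10*z + 1)^2 + 5)/(5*z^2 + z - 1)^3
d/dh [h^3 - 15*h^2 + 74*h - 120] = 3*h^2 - 30*h + 74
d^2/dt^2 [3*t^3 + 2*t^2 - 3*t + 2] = 18*t + 4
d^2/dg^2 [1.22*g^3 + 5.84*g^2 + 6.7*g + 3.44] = 7.32*g + 11.68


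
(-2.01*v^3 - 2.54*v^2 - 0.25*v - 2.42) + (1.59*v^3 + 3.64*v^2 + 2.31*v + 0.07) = -0.42*v^3 + 1.1*v^2 + 2.06*v - 2.35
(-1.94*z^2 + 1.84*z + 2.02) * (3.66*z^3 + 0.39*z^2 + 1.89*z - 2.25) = -7.1004*z^5 + 5.9778*z^4 + 4.4442*z^3 + 8.6304*z^2 - 0.322200000000001*z - 4.545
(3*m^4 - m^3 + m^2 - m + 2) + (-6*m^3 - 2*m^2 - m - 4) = 3*m^4 - 7*m^3 - m^2 - 2*m - 2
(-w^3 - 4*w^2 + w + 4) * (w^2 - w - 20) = -w^5 - 3*w^4 + 25*w^3 + 83*w^2 - 24*w - 80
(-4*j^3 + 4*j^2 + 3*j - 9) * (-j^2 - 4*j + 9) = 4*j^5 + 12*j^4 - 55*j^3 + 33*j^2 + 63*j - 81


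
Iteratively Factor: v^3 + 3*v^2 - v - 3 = (v - 1)*(v^2 + 4*v + 3) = (v - 1)*(v + 1)*(v + 3)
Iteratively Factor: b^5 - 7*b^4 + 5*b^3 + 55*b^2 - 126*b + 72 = (b - 1)*(b^4 - 6*b^3 - b^2 + 54*b - 72) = (b - 3)*(b - 1)*(b^3 - 3*b^2 - 10*b + 24) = (b - 4)*(b - 3)*(b - 1)*(b^2 + b - 6) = (b - 4)*(b - 3)*(b - 2)*(b - 1)*(b + 3)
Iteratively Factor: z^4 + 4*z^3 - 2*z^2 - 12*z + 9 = (z - 1)*(z^3 + 5*z^2 + 3*z - 9) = (z - 1)^2*(z^2 + 6*z + 9) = (z - 1)^2*(z + 3)*(z + 3)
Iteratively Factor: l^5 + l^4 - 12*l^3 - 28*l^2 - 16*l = (l)*(l^4 + l^3 - 12*l^2 - 28*l - 16) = l*(l + 2)*(l^3 - l^2 - 10*l - 8) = l*(l + 1)*(l + 2)*(l^2 - 2*l - 8) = l*(l - 4)*(l + 1)*(l + 2)*(l + 2)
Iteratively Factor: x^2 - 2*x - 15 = (x - 5)*(x + 3)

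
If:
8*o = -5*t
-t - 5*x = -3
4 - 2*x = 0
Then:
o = 35/8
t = -7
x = 2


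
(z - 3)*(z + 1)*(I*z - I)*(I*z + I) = -z^4 + 2*z^3 + 4*z^2 - 2*z - 3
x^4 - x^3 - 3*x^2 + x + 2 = (x - 2)*(x - 1)*(x + 1)^2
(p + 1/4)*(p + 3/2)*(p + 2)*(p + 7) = p^4 + 43*p^3/4 + 241*p^2/8 + 223*p/8 + 21/4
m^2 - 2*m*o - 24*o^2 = (m - 6*o)*(m + 4*o)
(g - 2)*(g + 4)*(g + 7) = g^3 + 9*g^2 + 6*g - 56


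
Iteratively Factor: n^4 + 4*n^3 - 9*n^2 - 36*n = (n + 4)*(n^3 - 9*n) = n*(n + 4)*(n^2 - 9) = n*(n + 3)*(n + 4)*(n - 3)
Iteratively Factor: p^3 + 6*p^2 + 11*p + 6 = (p + 2)*(p^2 + 4*p + 3) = (p + 1)*(p + 2)*(p + 3)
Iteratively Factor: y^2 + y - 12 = (y + 4)*(y - 3)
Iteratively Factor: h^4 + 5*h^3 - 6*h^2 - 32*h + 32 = (h + 4)*(h^3 + h^2 - 10*h + 8) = (h - 2)*(h + 4)*(h^2 + 3*h - 4) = (h - 2)*(h - 1)*(h + 4)*(h + 4)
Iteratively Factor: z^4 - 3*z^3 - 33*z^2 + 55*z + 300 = (z + 4)*(z^3 - 7*z^2 - 5*z + 75) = (z - 5)*(z + 4)*(z^2 - 2*z - 15) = (z - 5)*(z + 3)*(z + 4)*(z - 5)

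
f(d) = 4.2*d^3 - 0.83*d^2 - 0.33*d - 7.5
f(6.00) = 867.84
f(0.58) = -7.15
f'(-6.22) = 497.47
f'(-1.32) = 23.82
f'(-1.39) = 26.32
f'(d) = 12.6*d^2 - 1.66*d - 0.33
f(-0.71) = -9.19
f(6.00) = 867.84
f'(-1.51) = 30.91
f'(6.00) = 443.31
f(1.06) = -3.78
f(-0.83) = -10.20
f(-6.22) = -1048.25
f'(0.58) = 2.95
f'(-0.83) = 9.73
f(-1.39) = -19.92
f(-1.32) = -18.17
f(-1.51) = -23.35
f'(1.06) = 12.07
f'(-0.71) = 7.20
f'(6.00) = 443.31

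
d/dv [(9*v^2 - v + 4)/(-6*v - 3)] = 3*(-2*v^2 - 2*v + 1)/(4*v^2 + 4*v + 1)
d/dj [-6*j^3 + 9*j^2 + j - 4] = -18*j^2 + 18*j + 1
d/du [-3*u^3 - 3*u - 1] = -9*u^2 - 3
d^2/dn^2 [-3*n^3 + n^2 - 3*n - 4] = 2 - 18*n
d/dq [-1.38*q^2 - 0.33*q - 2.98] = -2.76*q - 0.33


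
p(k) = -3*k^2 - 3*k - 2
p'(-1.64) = 6.84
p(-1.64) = -5.15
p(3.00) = -38.00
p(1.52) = -13.49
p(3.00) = -38.00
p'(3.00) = -21.00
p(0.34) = -3.37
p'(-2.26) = 10.56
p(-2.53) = -13.61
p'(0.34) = -5.04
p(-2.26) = -10.54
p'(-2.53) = 12.18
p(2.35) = -25.62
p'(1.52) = -12.12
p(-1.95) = -7.56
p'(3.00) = -21.00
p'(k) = -6*k - 3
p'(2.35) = -17.10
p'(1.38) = -11.28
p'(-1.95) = 8.70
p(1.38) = -11.85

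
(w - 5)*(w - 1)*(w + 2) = w^3 - 4*w^2 - 7*w + 10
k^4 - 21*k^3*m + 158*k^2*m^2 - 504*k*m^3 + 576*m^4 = (k - 8*m)*(k - 6*m)*(k - 4*m)*(k - 3*m)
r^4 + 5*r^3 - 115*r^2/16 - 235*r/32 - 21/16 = (r - 7/4)*(r + 1/4)*(r + 1/2)*(r + 6)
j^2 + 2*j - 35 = (j - 5)*(j + 7)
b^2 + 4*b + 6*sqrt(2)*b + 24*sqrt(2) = (b + 4)*(b + 6*sqrt(2))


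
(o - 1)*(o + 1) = o^2 - 1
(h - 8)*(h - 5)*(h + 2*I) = h^3 - 13*h^2 + 2*I*h^2 + 40*h - 26*I*h + 80*I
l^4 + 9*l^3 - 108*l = l*(l - 3)*(l + 6)^2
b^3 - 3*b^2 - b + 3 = (b - 3)*(b - 1)*(b + 1)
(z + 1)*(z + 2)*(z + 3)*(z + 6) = z^4 + 12*z^3 + 47*z^2 + 72*z + 36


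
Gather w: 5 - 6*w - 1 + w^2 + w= w^2 - 5*w + 4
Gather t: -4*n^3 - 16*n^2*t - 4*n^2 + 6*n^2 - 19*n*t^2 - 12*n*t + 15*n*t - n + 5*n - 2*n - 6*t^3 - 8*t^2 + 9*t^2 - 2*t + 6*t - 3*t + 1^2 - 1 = -4*n^3 + 2*n^2 + 2*n - 6*t^3 + t^2*(1 - 19*n) + t*(-16*n^2 + 3*n + 1)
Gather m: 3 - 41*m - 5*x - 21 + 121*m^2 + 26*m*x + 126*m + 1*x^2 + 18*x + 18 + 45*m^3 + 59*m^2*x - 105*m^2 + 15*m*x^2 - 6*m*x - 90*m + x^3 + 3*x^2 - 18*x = 45*m^3 + m^2*(59*x + 16) + m*(15*x^2 + 20*x - 5) + x^3 + 4*x^2 - 5*x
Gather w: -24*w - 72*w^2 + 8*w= -72*w^2 - 16*w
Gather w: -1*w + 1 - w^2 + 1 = -w^2 - w + 2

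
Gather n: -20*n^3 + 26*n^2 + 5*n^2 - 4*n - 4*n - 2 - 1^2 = -20*n^3 + 31*n^2 - 8*n - 3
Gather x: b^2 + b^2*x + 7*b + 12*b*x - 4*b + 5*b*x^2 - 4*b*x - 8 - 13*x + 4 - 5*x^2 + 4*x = b^2 + 3*b + x^2*(5*b - 5) + x*(b^2 + 8*b - 9) - 4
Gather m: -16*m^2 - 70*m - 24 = -16*m^2 - 70*m - 24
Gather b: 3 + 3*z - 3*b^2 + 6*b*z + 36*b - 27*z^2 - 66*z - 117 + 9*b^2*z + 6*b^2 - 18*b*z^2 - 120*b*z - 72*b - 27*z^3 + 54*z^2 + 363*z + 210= b^2*(9*z + 3) + b*(-18*z^2 - 114*z - 36) - 27*z^3 + 27*z^2 + 300*z + 96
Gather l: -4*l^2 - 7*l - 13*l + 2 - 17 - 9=-4*l^2 - 20*l - 24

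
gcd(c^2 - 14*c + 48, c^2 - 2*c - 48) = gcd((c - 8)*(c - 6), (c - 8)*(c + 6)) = c - 8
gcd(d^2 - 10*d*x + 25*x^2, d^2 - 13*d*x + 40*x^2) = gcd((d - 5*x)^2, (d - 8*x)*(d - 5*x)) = -d + 5*x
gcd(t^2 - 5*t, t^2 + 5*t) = t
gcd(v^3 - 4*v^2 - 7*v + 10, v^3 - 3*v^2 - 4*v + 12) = v + 2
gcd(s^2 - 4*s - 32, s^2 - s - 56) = s - 8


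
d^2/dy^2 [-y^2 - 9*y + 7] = -2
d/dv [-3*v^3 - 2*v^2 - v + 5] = -9*v^2 - 4*v - 1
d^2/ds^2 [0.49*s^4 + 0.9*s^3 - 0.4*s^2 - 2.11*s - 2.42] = 5.88*s^2 + 5.4*s - 0.8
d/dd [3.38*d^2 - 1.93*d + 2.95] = 6.76*d - 1.93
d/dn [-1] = 0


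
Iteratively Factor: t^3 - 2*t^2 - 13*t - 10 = (t - 5)*(t^2 + 3*t + 2) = (t - 5)*(t + 1)*(t + 2)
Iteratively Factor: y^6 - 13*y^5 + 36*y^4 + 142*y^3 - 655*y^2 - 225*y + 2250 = (y - 5)*(y^5 - 8*y^4 - 4*y^3 + 122*y^2 - 45*y - 450) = (y - 5)*(y - 3)*(y^4 - 5*y^3 - 19*y^2 + 65*y + 150) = (y - 5)^2*(y - 3)*(y^3 - 19*y - 30) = (y - 5)^2*(y - 3)*(y + 2)*(y^2 - 2*y - 15) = (y - 5)^3*(y - 3)*(y + 2)*(y + 3)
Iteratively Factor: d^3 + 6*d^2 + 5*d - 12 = (d + 3)*(d^2 + 3*d - 4) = (d - 1)*(d + 3)*(d + 4)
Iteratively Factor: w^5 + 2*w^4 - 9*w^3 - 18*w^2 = (w + 2)*(w^4 - 9*w^2) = w*(w + 2)*(w^3 - 9*w) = w*(w - 3)*(w + 2)*(w^2 + 3*w) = w*(w - 3)*(w + 2)*(w + 3)*(w)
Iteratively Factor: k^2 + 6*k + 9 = (k + 3)*(k + 3)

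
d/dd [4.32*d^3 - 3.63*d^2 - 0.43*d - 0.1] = 12.96*d^2 - 7.26*d - 0.43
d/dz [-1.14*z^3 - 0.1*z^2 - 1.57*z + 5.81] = -3.42*z^2 - 0.2*z - 1.57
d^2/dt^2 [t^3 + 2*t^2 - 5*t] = 6*t + 4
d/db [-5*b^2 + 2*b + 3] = 2 - 10*b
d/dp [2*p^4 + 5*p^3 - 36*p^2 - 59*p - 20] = 8*p^3 + 15*p^2 - 72*p - 59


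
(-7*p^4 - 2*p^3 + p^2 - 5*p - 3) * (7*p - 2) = -49*p^5 + 11*p^3 - 37*p^2 - 11*p + 6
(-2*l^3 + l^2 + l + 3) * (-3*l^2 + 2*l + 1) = 6*l^5 - 7*l^4 - 3*l^3 - 6*l^2 + 7*l + 3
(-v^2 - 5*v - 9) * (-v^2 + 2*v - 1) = v^4 + 3*v^3 - 13*v + 9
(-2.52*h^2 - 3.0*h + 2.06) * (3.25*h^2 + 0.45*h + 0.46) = -8.19*h^4 - 10.884*h^3 + 4.1858*h^2 - 0.453*h + 0.9476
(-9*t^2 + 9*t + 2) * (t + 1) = -9*t^3 + 11*t + 2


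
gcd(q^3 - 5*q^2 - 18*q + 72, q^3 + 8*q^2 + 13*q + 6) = 1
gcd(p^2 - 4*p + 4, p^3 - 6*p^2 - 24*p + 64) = p - 2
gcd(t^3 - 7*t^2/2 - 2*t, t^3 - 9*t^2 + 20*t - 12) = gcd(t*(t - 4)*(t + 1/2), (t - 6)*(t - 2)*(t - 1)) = 1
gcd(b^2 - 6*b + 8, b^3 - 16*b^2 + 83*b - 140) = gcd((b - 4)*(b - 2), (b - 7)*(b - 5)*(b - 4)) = b - 4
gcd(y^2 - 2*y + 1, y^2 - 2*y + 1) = y^2 - 2*y + 1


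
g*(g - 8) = g^2 - 8*g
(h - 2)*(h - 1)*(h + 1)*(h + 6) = h^4 + 4*h^3 - 13*h^2 - 4*h + 12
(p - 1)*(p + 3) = p^2 + 2*p - 3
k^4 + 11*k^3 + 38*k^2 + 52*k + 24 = (k + 1)*(k + 2)^2*(k + 6)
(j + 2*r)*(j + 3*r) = j^2 + 5*j*r + 6*r^2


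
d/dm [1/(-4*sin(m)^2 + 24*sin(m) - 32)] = (sin(m) - 3)*cos(m)/(2*(sin(m)^2 - 6*sin(m) + 8)^2)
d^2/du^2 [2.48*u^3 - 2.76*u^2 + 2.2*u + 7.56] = 14.88*u - 5.52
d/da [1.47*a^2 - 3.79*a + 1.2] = 2.94*a - 3.79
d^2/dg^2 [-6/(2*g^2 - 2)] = 6*(-3*g^2 - 1)/(g^2 - 1)^3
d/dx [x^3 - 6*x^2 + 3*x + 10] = 3*x^2 - 12*x + 3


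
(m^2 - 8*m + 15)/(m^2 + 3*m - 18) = (m - 5)/(m + 6)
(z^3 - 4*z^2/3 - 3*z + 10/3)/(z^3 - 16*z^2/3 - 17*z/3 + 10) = (z - 2)/(z - 6)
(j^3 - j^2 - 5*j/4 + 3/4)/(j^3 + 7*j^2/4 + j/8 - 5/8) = 2*(2*j - 3)/(4*j + 5)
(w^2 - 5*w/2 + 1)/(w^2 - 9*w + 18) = (w^2 - 5*w/2 + 1)/(w^2 - 9*w + 18)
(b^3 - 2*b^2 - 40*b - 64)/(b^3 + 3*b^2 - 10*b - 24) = (b - 8)/(b - 3)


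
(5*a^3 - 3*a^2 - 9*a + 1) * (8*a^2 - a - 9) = 40*a^5 - 29*a^4 - 114*a^3 + 44*a^2 + 80*a - 9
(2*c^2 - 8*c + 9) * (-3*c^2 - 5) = -6*c^4 + 24*c^3 - 37*c^2 + 40*c - 45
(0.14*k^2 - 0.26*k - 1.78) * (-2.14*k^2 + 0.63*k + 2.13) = -0.2996*k^4 + 0.6446*k^3 + 3.9436*k^2 - 1.6752*k - 3.7914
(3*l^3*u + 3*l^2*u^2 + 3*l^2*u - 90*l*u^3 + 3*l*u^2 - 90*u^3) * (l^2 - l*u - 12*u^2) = 3*l^5*u + 3*l^4*u - 129*l^3*u^3 + 54*l^2*u^4 - 129*l^2*u^3 + 1080*l*u^5 + 54*l*u^4 + 1080*u^5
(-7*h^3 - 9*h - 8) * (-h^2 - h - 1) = 7*h^5 + 7*h^4 + 16*h^3 + 17*h^2 + 17*h + 8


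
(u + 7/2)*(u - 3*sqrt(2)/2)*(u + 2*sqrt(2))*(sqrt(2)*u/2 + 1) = sqrt(2)*u^4/2 + 3*u^3/2 + 7*sqrt(2)*u^3/4 - 5*sqrt(2)*u^2/2 + 21*u^2/4 - 35*sqrt(2)*u/4 - 6*u - 21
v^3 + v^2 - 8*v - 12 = (v - 3)*(v + 2)^2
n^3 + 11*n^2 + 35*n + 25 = (n + 1)*(n + 5)^2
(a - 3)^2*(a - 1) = a^3 - 7*a^2 + 15*a - 9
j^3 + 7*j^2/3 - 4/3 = (j - 2/3)*(j + 1)*(j + 2)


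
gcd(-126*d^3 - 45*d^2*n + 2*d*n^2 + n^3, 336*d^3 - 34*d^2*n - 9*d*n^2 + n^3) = 42*d^2 + d*n - n^2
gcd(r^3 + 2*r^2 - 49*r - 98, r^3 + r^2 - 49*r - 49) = r^2 - 49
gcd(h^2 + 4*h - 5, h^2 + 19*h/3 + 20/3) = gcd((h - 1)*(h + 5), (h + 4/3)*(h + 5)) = h + 5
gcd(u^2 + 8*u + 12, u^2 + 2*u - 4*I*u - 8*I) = u + 2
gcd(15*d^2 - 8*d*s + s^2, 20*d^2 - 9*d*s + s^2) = -5*d + s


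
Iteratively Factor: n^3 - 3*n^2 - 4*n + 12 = (n - 2)*(n^2 - n - 6) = (n - 3)*(n - 2)*(n + 2)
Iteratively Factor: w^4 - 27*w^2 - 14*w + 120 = (w - 2)*(w^3 + 2*w^2 - 23*w - 60) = (w - 2)*(w + 3)*(w^2 - w - 20) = (w - 5)*(w - 2)*(w + 3)*(w + 4)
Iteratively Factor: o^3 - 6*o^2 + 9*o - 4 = (o - 1)*(o^2 - 5*o + 4) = (o - 4)*(o - 1)*(o - 1)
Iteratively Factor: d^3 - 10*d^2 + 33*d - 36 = (d - 3)*(d^2 - 7*d + 12) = (d - 4)*(d - 3)*(d - 3)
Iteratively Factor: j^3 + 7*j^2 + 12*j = (j)*(j^2 + 7*j + 12) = j*(j + 4)*(j + 3)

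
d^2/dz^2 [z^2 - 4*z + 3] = 2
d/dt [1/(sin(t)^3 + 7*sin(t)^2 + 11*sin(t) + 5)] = -(3*sin(t) + 11)*cos(t)/((sin(t) + 1)^3*(sin(t) + 5)^2)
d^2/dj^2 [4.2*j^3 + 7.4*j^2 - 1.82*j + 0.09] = 25.2*j + 14.8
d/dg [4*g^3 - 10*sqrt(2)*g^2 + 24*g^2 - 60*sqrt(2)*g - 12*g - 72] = 12*g^2 - 20*sqrt(2)*g + 48*g - 60*sqrt(2) - 12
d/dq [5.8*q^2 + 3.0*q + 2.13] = 11.6*q + 3.0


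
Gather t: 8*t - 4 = 8*t - 4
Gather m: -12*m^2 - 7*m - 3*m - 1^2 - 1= -12*m^2 - 10*m - 2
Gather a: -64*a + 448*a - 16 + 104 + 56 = 384*a + 144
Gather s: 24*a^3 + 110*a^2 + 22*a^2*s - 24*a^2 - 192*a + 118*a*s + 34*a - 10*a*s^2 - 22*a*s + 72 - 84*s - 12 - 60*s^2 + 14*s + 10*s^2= 24*a^3 + 86*a^2 - 158*a + s^2*(-10*a - 50) + s*(22*a^2 + 96*a - 70) + 60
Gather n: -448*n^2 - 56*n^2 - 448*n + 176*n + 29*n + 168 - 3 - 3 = -504*n^2 - 243*n + 162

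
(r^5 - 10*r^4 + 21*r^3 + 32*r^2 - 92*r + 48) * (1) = r^5 - 10*r^4 + 21*r^3 + 32*r^2 - 92*r + 48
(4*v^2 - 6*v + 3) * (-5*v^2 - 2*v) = -20*v^4 + 22*v^3 - 3*v^2 - 6*v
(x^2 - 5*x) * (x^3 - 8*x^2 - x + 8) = x^5 - 13*x^4 + 39*x^3 + 13*x^2 - 40*x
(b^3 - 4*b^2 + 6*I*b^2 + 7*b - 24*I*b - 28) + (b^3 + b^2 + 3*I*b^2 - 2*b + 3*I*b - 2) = 2*b^3 - 3*b^2 + 9*I*b^2 + 5*b - 21*I*b - 30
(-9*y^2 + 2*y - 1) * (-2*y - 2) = 18*y^3 + 14*y^2 - 2*y + 2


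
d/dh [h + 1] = 1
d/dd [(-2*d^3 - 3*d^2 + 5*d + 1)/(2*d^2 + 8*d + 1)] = (-4*d^4 - 32*d^3 - 40*d^2 - 10*d - 3)/(4*d^4 + 32*d^3 + 68*d^2 + 16*d + 1)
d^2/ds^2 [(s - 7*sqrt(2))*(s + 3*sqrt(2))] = 2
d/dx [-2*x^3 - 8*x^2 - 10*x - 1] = -6*x^2 - 16*x - 10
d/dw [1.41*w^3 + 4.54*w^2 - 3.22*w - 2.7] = 4.23*w^2 + 9.08*w - 3.22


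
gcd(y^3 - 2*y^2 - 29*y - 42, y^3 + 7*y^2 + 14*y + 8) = y + 2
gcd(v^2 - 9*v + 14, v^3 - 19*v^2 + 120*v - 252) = v - 7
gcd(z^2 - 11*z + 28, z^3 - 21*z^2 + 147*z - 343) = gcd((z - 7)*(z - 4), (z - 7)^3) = z - 7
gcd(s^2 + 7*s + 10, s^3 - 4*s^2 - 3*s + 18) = s + 2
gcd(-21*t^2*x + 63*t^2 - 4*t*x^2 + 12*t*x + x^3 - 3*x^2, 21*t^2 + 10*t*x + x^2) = 3*t + x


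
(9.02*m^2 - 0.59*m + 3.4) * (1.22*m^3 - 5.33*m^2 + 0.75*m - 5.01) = 11.0044*m^5 - 48.7964*m^4 + 14.0577*m^3 - 63.7547*m^2 + 5.5059*m - 17.034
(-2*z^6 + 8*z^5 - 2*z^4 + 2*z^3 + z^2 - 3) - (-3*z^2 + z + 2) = -2*z^6 + 8*z^5 - 2*z^4 + 2*z^3 + 4*z^2 - z - 5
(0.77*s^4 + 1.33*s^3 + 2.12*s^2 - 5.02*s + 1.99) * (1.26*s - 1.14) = 0.9702*s^5 + 0.798*s^4 + 1.155*s^3 - 8.742*s^2 + 8.2302*s - 2.2686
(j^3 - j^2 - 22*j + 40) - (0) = j^3 - j^2 - 22*j + 40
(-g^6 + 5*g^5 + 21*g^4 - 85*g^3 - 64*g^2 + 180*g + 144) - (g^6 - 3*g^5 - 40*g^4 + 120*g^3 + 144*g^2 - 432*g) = -2*g^6 + 8*g^5 + 61*g^4 - 205*g^3 - 208*g^2 + 612*g + 144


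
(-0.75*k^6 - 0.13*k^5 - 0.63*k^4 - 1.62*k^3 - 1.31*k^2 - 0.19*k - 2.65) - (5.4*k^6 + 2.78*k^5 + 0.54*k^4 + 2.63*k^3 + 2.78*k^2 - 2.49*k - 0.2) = -6.15*k^6 - 2.91*k^5 - 1.17*k^4 - 4.25*k^3 - 4.09*k^2 + 2.3*k - 2.45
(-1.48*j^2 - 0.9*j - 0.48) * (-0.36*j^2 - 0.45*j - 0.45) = 0.5328*j^4 + 0.99*j^3 + 1.2438*j^2 + 0.621*j + 0.216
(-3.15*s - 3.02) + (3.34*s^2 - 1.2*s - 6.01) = 3.34*s^2 - 4.35*s - 9.03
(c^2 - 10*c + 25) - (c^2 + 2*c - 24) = 49 - 12*c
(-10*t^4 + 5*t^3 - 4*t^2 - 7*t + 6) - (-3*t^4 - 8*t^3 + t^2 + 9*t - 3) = -7*t^4 + 13*t^3 - 5*t^2 - 16*t + 9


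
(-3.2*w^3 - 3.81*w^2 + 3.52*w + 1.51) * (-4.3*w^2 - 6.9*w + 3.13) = 13.76*w^5 + 38.463*w^4 + 1.137*w^3 - 42.7063*w^2 + 0.598599999999999*w + 4.7263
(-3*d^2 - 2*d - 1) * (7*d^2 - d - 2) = -21*d^4 - 11*d^3 + d^2 + 5*d + 2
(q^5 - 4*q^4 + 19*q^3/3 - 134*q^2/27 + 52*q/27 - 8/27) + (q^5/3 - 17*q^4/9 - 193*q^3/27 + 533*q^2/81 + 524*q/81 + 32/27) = 4*q^5/3 - 53*q^4/9 - 22*q^3/27 + 131*q^2/81 + 680*q/81 + 8/9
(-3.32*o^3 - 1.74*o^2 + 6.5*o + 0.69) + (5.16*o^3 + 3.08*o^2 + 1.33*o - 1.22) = 1.84*o^3 + 1.34*o^2 + 7.83*o - 0.53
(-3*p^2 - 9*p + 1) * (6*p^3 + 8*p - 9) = -18*p^5 - 54*p^4 - 18*p^3 - 45*p^2 + 89*p - 9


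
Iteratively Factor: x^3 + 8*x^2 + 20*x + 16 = (x + 2)*(x^2 + 6*x + 8) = (x + 2)*(x + 4)*(x + 2)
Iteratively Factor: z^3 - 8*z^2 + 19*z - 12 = (z - 4)*(z^2 - 4*z + 3) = (z - 4)*(z - 3)*(z - 1)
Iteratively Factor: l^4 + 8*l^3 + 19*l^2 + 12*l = (l + 4)*(l^3 + 4*l^2 + 3*l) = (l + 1)*(l + 4)*(l^2 + 3*l) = l*(l + 1)*(l + 4)*(l + 3)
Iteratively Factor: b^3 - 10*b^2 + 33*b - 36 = (b - 4)*(b^2 - 6*b + 9) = (b - 4)*(b - 3)*(b - 3)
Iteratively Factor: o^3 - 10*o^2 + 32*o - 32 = (o - 4)*(o^2 - 6*o + 8) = (o - 4)*(o - 2)*(o - 4)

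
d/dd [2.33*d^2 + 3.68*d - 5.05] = 4.66*d + 3.68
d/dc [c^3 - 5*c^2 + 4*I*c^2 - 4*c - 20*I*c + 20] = 3*c^2 + c*(-10 + 8*I) - 4 - 20*I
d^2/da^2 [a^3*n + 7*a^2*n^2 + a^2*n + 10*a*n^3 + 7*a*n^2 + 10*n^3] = 2*n*(3*a + 7*n + 1)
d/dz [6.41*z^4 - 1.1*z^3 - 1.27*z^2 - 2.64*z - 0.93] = 25.64*z^3 - 3.3*z^2 - 2.54*z - 2.64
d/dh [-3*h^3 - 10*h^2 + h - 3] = -9*h^2 - 20*h + 1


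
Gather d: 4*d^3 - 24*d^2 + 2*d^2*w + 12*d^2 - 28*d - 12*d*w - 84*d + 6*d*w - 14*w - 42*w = 4*d^3 + d^2*(2*w - 12) + d*(-6*w - 112) - 56*w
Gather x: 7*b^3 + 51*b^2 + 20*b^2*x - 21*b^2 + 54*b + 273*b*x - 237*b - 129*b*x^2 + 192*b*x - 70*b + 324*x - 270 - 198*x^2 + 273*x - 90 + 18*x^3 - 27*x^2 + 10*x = 7*b^3 + 30*b^2 - 253*b + 18*x^3 + x^2*(-129*b - 225) + x*(20*b^2 + 465*b + 607) - 360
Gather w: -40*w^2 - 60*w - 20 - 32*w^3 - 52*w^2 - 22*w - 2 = -32*w^3 - 92*w^2 - 82*w - 22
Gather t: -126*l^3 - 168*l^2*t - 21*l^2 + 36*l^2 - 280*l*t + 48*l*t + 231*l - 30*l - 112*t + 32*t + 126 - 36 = -126*l^3 + 15*l^2 + 201*l + t*(-168*l^2 - 232*l - 80) + 90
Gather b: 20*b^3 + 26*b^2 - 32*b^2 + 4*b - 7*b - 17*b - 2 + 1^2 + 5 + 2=20*b^3 - 6*b^2 - 20*b + 6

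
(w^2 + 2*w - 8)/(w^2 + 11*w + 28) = (w - 2)/(w + 7)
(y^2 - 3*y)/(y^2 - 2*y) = (y - 3)/(y - 2)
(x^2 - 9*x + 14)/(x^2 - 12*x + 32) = (x^2 - 9*x + 14)/(x^2 - 12*x + 32)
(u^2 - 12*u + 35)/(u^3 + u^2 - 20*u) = (u^2 - 12*u + 35)/(u*(u^2 + u - 20))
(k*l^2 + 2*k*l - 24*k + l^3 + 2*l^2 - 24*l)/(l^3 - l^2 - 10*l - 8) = (k*l + 6*k + l^2 + 6*l)/(l^2 + 3*l + 2)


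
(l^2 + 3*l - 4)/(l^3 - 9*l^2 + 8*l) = (l + 4)/(l*(l - 8))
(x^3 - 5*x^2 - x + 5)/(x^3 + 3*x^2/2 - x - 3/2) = 2*(x - 5)/(2*x + 3)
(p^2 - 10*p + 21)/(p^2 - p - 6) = (p - 7)/(p + 2)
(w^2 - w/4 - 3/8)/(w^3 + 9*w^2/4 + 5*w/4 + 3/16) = 2*(4*w - 3)/(8*w^2 + 14*w + 3)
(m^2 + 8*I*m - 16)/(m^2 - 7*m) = (m^2 + 8*I*m - 16)/(m*(m - 7))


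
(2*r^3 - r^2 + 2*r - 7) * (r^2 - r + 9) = 2*r^5 - 3*r^4 + 21*r^3 - 18*r^2 + 25*r - 63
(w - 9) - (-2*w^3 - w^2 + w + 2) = 2*w^3 + w^2 - 11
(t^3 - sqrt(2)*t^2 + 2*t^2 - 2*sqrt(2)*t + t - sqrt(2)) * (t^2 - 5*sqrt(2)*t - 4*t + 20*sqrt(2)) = t^5 - 6*sqrt(2)*t^4 - 2*t^4 + 3*t^3 + 12*sqrt(2)*t^3 - 24*t^2 + 42*sqrt(2)*t^2 - 70*t + 24*sqrt(2)*t - 40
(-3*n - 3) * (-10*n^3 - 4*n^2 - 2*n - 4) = 30*n^4 + 42*n^3 + 18*n^2 + 18*n + 12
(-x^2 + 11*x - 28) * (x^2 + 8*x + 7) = -x^4 + 3*x^3 + 53*x^2 - 147*x - 196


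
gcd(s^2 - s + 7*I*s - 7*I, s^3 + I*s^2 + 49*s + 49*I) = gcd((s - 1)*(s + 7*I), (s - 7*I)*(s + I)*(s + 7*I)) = s + 7*I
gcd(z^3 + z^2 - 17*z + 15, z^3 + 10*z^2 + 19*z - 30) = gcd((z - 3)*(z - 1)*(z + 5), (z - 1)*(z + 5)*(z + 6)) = z^2 + 4*z - 5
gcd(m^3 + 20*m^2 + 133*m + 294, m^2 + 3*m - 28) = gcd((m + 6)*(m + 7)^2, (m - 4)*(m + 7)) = m + 7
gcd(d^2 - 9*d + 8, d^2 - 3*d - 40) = d - 8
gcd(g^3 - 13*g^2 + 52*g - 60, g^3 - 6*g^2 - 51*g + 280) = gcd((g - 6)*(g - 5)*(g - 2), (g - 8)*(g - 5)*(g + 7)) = g - 5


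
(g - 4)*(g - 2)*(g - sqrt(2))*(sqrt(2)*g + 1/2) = sqrt(2)*g^4 - 6*sqrt(2)*g^3 - 3*g^3/2 + 9*g^2 + 15*sqrt(2)*g^2/2 - 12*g + 3*sqrt(2)*g - 4*sqrt(2)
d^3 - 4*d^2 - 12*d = d*(d - 6)*(d + 2)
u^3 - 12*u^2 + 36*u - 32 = (u - 8)*(u - 2)^2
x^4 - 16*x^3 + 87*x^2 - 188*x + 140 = (x - 7)*(x - 5)*(x - 2)^2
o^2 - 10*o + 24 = (o - 6)*(o - 4)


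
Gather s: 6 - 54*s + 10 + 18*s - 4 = 12 - 36*s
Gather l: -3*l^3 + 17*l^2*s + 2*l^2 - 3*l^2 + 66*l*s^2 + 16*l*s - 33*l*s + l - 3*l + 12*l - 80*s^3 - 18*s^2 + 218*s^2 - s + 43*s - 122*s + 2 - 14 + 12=-3*l^3 + l^2*(17*s - 1) + l*(66*s^2 - 17*s + 10) - 80*s^3 + 200*s^2 - 80*s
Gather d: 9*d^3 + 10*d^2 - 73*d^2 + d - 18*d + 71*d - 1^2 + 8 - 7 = 9*d^3 - 63*d^2 + 54*d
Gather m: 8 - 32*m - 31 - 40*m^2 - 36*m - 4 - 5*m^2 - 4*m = -45*m^2 - 72*m - 27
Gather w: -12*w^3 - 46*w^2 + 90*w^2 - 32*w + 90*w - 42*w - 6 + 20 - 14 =-12*w^3 + 44*w^2 + 16*w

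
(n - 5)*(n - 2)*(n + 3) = n^3 - 4*n^2 - 11*n + 30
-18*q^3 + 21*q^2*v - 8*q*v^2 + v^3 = (-3*q + v)^2*(-2*q + v)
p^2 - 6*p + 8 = (p - 4)*(p - 2)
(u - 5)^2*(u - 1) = u^3 - 11*u^2 + 35*u - 25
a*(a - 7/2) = a^2 - 7*a/2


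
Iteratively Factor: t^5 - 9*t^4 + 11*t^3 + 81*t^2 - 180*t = (t + 3)*(t^4 - 12*t^3 + 47*t^2 - 60*t) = (t - 4)*(t + 3)*(t^3 - 8*t^2 + 15*t) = (t - 5)*(t - 4)*(t + 3)*(t^2 - 3*t) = t*(t - 5)*(t - 4)*(t + 3)*(t - 3)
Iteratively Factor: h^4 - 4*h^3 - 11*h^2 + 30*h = (h)*(h^3 - 4*h^2 - 11*h + 30) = h*(h - 5)*(h^2 + h - 6) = h*(h - 5)*(h + 3)*(h - 2)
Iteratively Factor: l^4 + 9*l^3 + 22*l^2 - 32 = (l - 1)*(l^3 + 10*l^2 + 32*l + 32) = (l - 1)*(l + 4)*(l^2 + 6*l + 8) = (l - 1)*(l + 2)*(l + 4)*(l + 4)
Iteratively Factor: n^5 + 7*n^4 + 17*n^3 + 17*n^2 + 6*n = (n + 1)*(n^4 + 6*n^3 + 11*n^2 + 6*n) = (n + 1)*(n + 2)*(n^3 + 4*n^2 + 3*n) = (n + 1)*(n + 2)*(n + 3)*(n^2 + n) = (n + 1)^2*(n + 2)*(n + 3)*(n)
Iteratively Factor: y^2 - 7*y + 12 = (y - 3)*(y - 4)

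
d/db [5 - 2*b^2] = -4*b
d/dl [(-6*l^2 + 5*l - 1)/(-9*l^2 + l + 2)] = (39*l^2 - 42*l + 11)/(81*l^4 - 18*l^3 - 35*l^2 + 4*l + 4)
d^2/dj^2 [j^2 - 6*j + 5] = 2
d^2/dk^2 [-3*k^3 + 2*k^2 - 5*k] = 4 - 18*k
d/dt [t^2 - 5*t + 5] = 2*t - 5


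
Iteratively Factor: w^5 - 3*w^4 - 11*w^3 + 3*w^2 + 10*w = (w - 5)*(w^4 + 2*w^3 - w^2 - 2*w) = (w - 5)*(w + 1)*(w^3 + w^2 - 2*w) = (w - 5)*(w - 1)*(w + 1)*(w^2 + 2*w) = w*(w - 5)*(w - 1)*(w + 1)*(w + 2)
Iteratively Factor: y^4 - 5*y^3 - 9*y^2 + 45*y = (y)*(y^3 - 5*y^2 - 9*y + 45) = y*(y - 3)*(y^2 - 2*y - 15) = y*(y - 3)*(y + 3)*(y - 5)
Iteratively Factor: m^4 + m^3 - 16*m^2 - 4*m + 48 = (m + 2)*(m^3 - m^2 - 14*m + 24) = (m - 3)*(m + 2)*(m^2 + 2*m - 8) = (m - 3)*(m + 2)*(m + 4)*(m - 2)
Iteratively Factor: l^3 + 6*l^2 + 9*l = (l + 3)*(l^2 + 3*l) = l*(l + 3)*(l + 3)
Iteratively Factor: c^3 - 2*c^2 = (c)*(c^2 - 2*c) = c^2*(c - 2)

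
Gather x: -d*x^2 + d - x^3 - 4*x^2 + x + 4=d - x^3 + x^2*(-d - 4) + x + 4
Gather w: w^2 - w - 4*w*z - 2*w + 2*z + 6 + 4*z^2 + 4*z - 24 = w^2 + w*(-4*z - 3) + 4*z^2 + 6*z - 18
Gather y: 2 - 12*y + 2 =4 - 12*y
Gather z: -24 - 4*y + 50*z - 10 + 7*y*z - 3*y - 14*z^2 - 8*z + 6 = -7*y - 14*z^2 + z*(7*y + 42) - 28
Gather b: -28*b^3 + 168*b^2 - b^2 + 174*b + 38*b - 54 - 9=-28*b^3 + 167*b^2 + 212*b - 63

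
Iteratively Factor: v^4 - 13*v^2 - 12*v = (v)*(v^3 - 13*v - 12) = v*(v + 3)*(v^2 - 3*v - 4) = v*(v - 4)*(v + 3)*(v + 1)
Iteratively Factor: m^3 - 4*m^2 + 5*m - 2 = (m - 2)*(m^2 - 2*m + 1) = (m - 2)*(m - 1)*(m - 1)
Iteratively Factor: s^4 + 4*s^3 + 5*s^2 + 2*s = (s + 2)*(s^3 + 2*s^2 + s) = (s + 1)*(s + 2)*(s^2 + s) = (s + 1)^2*(s + 2)*(s)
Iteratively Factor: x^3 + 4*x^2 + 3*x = (x + 1)*(x^2 + 3*x) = (x + 1)*(x + 3)*(x)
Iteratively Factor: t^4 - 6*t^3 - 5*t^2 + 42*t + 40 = (t + 1)*(t^3 - 7*t^2 + 2*t + 40) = (t - 5)*(t + 1)*(t^2 - 2*t - 8) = (t - 5)*(t - 4)*(t + 1)*(t + 2)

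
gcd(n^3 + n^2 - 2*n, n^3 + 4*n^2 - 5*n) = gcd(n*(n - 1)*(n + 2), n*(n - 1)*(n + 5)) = n^2 - n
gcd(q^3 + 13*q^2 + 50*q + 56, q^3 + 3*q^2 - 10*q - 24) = q^2 + 6*q + 8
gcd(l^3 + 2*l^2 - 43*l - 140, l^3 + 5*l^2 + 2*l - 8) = l + 4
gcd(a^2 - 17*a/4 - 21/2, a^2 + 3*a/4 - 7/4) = a + 7/4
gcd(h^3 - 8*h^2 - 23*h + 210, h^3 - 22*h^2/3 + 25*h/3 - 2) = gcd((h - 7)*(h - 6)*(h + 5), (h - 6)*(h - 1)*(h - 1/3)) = h - 6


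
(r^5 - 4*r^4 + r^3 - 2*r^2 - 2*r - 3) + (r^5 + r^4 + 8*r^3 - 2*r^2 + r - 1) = 2*r^5 - 3*r^4 + 9*r^3 - 4*r^2 - r - 4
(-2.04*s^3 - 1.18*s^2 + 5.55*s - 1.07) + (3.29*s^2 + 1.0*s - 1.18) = -2.04*s^3 + 2.11*s^2 + 6.55*s - 2.25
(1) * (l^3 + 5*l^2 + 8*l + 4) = l^3 + 5*l^2 + 8*l + 4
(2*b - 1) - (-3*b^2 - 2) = 3*b^2 + 2*b + 1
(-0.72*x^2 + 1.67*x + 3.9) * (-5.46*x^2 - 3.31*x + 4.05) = 3.9312*x^4 - 6.735*x^3 - 29.7377*x^2 - 6.1455*x + 15.795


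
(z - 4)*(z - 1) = z^2 - 5*z + 4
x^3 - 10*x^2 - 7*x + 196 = (x - 7)^2*(x + 4)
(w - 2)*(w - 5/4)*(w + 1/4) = w^3 - 3*w^2 + 27*w/16 + 5/8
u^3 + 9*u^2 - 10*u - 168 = (u - 4)*(u + 6)*(u + 7)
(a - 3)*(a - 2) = a^2 - 5*a + 6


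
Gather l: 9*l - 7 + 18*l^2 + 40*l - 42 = 18*l^2 + 49*l - 49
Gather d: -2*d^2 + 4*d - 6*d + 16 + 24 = -2*d^2 - 2*d + 40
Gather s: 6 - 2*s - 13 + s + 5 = -s - 2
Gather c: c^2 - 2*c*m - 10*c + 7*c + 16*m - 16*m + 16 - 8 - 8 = c^2 + c*(-2*m - 3)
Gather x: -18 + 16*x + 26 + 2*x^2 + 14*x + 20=2*x^2 + 30*x + 28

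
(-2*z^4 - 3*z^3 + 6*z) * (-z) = 2*z^5 + 3*z^4 - 6*z^2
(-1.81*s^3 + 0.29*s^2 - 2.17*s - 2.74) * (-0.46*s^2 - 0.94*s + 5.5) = 0.8326*s^5 + 1.568*s^4 - 9.2294*s^3 + 4.8952*s^2 - 9.3594*s - 15.07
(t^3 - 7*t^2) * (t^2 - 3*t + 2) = t^5 - 10*t^4 + 23*t^3 - 14*t^2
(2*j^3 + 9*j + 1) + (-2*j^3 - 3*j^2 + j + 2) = -3*j^2 + 10*j + 3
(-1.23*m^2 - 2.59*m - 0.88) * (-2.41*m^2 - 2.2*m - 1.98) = 2.9643*m^4 + 8.9479*m^3 + 10.2542*m^2 + 7.0642*m + 1.7424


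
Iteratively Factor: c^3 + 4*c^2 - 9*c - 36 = (c + 3)*(c^2 + c - 12) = (c + 3)*(c + 4)*(c - 3)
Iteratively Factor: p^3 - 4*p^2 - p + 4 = (p - 1)*(p^2 - 3*p - 4) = (p - 1)*(p + 1)*(p - 4)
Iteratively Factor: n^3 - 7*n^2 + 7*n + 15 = (n + 1)*(n^2 - 8*n + 15) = (n - 5)*(n + 1)*(n - 3)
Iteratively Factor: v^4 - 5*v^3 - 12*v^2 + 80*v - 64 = (v - 4)*(v^3 - v^2 - 16*v + 16) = (v - 4)^2*(v^2 + 3*v - 4) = (v - 4)^2*(v - 1)*(v + 4)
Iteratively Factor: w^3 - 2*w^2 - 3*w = (w)*(w^2 - 2*w - 3) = w*(w - 3)*(w + 1)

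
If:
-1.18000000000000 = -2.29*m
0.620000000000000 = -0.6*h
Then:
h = -1.03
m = 0.52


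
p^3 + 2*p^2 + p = p*(p + 1)^2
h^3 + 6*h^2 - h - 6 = (h - 1)*(h + 1)*(h + 6)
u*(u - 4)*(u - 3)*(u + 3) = u^4 - 4*u^3 - 9*u^2 + 36*u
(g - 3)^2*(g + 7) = g^3 + g^2 - 33*g + 63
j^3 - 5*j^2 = j^2*(j - 5)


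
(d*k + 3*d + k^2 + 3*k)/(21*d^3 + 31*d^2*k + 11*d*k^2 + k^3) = (k + 3)/(21*d^2 + 10*d*k + k^2)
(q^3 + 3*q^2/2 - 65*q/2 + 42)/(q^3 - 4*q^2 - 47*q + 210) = (q^2 - 11*q/2 + 6)/(q^2 - 11*q + 30)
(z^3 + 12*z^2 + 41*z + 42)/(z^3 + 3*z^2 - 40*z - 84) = (z + 3)/(z - 6)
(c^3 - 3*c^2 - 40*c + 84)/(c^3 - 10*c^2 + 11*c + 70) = (c^2 + 4*c - 12)/(c^2 - 3*c - 10)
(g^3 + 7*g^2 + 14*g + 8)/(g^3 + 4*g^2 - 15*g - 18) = (g^2 + 6*g + 8)/(g^2 + 3*g - 18)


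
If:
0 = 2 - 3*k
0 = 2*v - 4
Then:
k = 2/3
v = 2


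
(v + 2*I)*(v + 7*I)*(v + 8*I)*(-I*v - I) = -I*v^4 + 17*v^3 - I*v^3 + 17*v^2 + 86*I*v^2 - 112*v + 86*I*v - 112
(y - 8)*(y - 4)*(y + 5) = y^3 - 7*y^2 - 28*y + 160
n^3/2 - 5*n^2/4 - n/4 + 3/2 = (n/2 + 1/2)*(n - 2)*(n - 3/2)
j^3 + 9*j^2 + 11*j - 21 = (j - 1)*(j + 3)*(j + 7)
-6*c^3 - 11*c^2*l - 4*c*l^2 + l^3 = (-6*c + l)*(c + l)^2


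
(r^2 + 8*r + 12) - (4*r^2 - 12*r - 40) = -3*r^2 + 20*r + 52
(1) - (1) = 0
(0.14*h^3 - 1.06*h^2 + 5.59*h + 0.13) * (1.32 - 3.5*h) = -0.49*h^4 + 3.8948*h^3 - 20.9642*h^2 + 6.9238*h + 0.1716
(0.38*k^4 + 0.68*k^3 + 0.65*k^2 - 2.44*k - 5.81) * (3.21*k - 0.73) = 1.2198*k^5 + 1.9054*k^4 + 1.5901*k^3 - 8.3069*k^2 - 16.8689*k + 4.2413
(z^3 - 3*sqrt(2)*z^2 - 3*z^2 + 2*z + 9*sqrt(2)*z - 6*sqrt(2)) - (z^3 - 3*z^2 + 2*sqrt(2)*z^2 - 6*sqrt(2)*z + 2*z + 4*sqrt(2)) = -5*sqrt(2)*z^2 + 15*sqrt(2)*z - 10*sqrt(2)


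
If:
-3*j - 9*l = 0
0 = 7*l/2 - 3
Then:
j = -18/7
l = 6/7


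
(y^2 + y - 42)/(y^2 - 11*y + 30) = (y + 7)/(y - 5)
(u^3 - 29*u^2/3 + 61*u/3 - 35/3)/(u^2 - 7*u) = u - 8/3 + 5/(3*u)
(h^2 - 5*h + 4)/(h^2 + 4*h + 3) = (h^2 - 5*h + 4)/(h^2 + 4*h + 3)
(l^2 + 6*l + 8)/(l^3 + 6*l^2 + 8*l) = 1/l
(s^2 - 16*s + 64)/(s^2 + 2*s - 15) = (s^2 - 16*s + 64)/(s^2 + 2*s - 15)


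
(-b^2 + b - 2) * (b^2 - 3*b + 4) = -b^4 + 4*b^3 - 9*b^2 + 10*b - 8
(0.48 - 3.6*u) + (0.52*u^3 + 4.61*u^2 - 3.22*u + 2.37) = 0.52*u^3 + 4.61*u^2 - 6.82*u + 2.85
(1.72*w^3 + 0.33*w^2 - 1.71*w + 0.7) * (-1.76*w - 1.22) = -3.0272*w^4 - 2.6792*w^3 + 2.607*w^2 + 0.8542*w - 0.854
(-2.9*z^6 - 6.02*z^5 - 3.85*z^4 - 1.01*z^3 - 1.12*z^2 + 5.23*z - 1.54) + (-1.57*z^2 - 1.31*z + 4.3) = -2.9*z^6 - 6.02*z^5 - 3.85*z^4 - 1.01*z^3 - 2.69*z^2 + 3.92*z + 2.76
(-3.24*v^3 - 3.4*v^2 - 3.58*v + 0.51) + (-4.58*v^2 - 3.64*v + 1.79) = -3.24*v^3 - 7.98*v^2 - 7.22*v + 2.3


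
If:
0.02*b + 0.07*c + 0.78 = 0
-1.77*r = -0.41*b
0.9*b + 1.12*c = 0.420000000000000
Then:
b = 22.24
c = -17.50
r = 5.15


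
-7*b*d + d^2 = d*(-7*b + d)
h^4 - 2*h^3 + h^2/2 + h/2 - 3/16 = (h - 3/2)*(h - 1/2)^2*(h + 1/2)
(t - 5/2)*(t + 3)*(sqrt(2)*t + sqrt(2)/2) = sqrt(2)*t^3 + sqrt(2)*t^2 - 29*sqrt(2)*t/4 - 15*sqrt(2)/4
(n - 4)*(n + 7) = n^2 + 3*n - 28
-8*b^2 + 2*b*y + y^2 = (-2*b + y)*(4*b + y)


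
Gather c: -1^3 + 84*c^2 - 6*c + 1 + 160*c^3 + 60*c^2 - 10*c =160*c^3 + 144*c^2 - 16*c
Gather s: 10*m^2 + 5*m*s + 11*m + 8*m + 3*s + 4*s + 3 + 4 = 10*m^2 + 19*m + s*(5*m + 7) + 7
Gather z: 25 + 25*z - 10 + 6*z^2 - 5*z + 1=6*z^2 + 20*z + 16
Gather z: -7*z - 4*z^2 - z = -4*z^2 - 8*z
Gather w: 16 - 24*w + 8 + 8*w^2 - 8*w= 8*w^2 - 32*w + 24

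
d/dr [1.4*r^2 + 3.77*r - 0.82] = 2.8*r + 3.77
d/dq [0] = 0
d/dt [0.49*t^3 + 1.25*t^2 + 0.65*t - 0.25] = 1.47*t^2 + 2.5*t + 0.65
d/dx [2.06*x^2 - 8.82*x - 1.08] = 4.12*x - 8.82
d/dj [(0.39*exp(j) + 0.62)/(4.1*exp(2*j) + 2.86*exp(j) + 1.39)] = (-(0.39*exp(j) + 0.62)*(8.2*exp(j) + 2.86) + 1.599*exp(2*j) + 1.1154*exp(j) + 0.5421)*exp(j)/(4.1*exp(2*j) + 2.86*exp(j) + 1.39)^2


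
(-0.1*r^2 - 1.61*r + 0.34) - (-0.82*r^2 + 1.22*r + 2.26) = 0.72*r^2 - 2.83*r - 1.92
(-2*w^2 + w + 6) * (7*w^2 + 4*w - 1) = -14*w^4 - w^3 + 48*w^2 + 23*w - 6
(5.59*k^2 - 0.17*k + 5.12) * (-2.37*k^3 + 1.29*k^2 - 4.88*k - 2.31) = -13.2483*k^5 + 7.614*k^4 - 39.6329*k^3 - 5.4785*k^2 - 24.5929*k - 11.8272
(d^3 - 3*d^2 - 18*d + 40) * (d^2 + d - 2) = d^5 - 2*d^4 - 23*d^3 + 28*d^2 + 76*d - 80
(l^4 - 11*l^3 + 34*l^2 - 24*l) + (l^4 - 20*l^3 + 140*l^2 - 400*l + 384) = 2*l^4 - 31*l^3 + 174*l^2 - 424*l + 384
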